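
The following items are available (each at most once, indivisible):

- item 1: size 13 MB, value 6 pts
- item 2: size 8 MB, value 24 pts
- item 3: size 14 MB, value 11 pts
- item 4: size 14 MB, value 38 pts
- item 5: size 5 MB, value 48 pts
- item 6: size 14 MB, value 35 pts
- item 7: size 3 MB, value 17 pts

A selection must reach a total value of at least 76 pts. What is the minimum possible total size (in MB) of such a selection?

Subsets with value ≥ 76, sorted by total size:
- item 2+item 5+item 7: size 16, value 89
- item 4+item 5: size 19, value 86
- item 5+item 6: size 19, value 83
Minimum size: 16 MB.

16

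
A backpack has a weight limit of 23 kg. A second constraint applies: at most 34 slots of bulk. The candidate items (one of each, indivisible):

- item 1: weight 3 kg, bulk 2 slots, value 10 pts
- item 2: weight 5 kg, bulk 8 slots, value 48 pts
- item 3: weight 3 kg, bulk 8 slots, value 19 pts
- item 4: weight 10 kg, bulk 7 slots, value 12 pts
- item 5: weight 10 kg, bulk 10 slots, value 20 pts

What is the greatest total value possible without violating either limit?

Feasible sets respecting both limits:
- item 1+item 2+item 3+item 5: weight 21, bulk 28, value 97
- item 1+item 2+item 3+item 4: weight 21, bulk 25, value 89
- item 2+item 3+item 5: weight 18, bulk 26, value 87
Best: 97 pts.

97 pts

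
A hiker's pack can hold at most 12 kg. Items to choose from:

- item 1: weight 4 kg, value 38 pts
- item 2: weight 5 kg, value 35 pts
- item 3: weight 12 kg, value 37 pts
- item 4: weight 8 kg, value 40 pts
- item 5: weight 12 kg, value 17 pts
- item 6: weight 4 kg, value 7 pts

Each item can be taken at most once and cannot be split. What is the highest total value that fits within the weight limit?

Check high-value combinations within 12 kg:
- item 1+item 4: weight 4+8=12, value 38+40=78
- item 1+item 2: weight 4+5=9, value 38+35=73
- item 4+item 6: weight 8+4=12, value 40+7=47
- item 1+item 6: weight 4+4=8, value 38+7=45
Best: 78 pts.

78 pts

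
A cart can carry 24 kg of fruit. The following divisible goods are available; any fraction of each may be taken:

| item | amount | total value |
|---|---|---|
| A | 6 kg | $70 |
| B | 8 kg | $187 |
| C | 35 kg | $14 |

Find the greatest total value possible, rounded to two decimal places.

Take in order of value per unit:
- B (187/8 per unit): all 8 → value 187, running total 187.00
- A (70/6 per unit): all 6 → value 70, running total 257.00
- C (14/35 per unit): 10 of 35 → value 10×14/35 = 4.0000, running total 261.00
Total 261.00.

261.00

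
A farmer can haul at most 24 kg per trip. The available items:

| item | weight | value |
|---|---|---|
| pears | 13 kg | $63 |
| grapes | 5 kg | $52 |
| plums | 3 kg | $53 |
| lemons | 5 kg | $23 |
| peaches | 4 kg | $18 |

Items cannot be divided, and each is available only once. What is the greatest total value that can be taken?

$168

Check high-value combinations within 24 kg:
- pears+grapes+plums: weight 13+5+3=21, value 63+52+53=168
- grapes+plums+lemons+peaches: weight 5+3+5+4=17, value 52+53+23+18=146
- pears+plums+lemons: weight 13+3+5=21, value 63+53+23=139
Best: $168.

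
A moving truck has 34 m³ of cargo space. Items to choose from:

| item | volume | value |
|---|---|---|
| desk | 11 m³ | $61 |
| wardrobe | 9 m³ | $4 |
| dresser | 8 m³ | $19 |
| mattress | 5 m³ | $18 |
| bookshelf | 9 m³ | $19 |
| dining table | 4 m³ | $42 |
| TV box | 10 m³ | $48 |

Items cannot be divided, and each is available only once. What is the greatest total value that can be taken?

This is a 0/1 knapsack; check combinations near the capacity.
- desk+dresser+dining table+TV box: volume 11+8+4+10=33, value 61+19+42+48=170
- desk+bookshelf+dining table+TV box: volume 11+9+4+10=34, value 61+19+42+48=170
- desk+mattress+dining table+TV box: volume 11+5+4+10=30, value 61+18+42+48=169
- desk+wardrobe+dining table+TV box: volume 11+9+4+10=34, value 61+4+42+48=155
Best: $170.

$170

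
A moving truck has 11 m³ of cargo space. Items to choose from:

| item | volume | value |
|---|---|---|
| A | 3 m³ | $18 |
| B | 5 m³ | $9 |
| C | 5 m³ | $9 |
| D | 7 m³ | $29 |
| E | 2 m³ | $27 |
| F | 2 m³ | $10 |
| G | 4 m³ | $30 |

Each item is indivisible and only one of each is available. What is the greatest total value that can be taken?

$85

Check high-value combinations within 11 m³:
- A+E+F+G: volume 3+2+2+4=11, value 18+27+10+30=85
- A+E+G: volume 3+2+4=9, value 18+27+30=75
- E+F+G: volume 2+2+4=8, value 27+10+30=67
- D+E+F: volume 7+2+2=11, value 29+27+10=66
- B+E+G: volume 5+2+4=11, value 9+27+30=66
Best: $85.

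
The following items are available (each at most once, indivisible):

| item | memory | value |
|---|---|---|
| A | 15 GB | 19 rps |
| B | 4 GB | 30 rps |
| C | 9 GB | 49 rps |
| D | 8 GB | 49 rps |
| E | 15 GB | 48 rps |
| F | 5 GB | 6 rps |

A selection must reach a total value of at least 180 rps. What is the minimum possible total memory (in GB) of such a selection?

Subsets with value ≥ 180, sorted by total memory:
- B+C+D+E+F: memory 41, value 182
- A+B+C+D+E: memory 51, value 195
- A+B+C+D+E+F: memory 56, value 201
Minimum memory: 41 GB.

41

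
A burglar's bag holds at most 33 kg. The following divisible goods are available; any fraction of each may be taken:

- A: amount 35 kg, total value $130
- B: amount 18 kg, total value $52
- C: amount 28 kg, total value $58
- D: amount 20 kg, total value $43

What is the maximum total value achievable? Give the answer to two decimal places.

122.57

Take in order of value per unit:
- A (130/35 per unit): 33 of 35 → value 33×130/35 = 122.5714, running total 122.57
Total 122.57.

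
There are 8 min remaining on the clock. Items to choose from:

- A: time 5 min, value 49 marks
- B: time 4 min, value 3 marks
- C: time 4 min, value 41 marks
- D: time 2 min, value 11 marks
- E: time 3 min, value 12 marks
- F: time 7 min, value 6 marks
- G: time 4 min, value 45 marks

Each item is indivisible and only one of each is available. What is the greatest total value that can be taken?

86 marks

This is a 0/1 knapsack; check combinations near the capacity.
- C+G: time 4+4=8, value 41+45=86
- A+E: time 5+3=8, value 49+12=61
- A+D: time 5+2=7, value 49+11=60
Best: 86 marks.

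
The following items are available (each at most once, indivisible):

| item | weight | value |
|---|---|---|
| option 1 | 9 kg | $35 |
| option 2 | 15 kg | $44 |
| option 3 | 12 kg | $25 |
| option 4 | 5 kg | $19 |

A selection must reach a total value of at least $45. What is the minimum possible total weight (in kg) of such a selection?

Subsets with value ≥ 45, sorted by total weight:
- option 1+option 4: weight 14, value 54
- option 2+option 4: weight 20, value 63
- option 1+option 3: weight 21, value 60
Minimum weight: 14 kg.

14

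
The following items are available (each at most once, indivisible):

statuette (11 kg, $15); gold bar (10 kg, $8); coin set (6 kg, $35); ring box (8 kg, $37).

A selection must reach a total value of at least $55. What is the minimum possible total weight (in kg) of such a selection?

Subsets with value ≥ 55, sorted by total weight:
- coin set+ring box: weight 14, value 72
- gold bar+coin set+ring box: weight 24, value 80
- statuette+coin set+ring box: weight 25, value 87
- statuette+gold bar+coin set: weight 27, value 58
Minimum weight: 14 kg.

14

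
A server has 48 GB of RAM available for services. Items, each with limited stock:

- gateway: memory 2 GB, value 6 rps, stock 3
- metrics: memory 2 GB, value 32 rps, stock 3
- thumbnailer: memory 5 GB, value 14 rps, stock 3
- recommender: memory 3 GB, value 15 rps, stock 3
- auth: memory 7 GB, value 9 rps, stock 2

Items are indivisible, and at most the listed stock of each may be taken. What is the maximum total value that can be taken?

213 rps

Top feasible selections:
- 2×gateway + 3×metrics + 3×thumbnailer + 3×recommender + 2×auth: memory 48, value 213
- 3×gateway + 3×metrics + 3×thumbnailer + 3×recommender + 1×auth: memory 43, value 210
Best: 213 rps.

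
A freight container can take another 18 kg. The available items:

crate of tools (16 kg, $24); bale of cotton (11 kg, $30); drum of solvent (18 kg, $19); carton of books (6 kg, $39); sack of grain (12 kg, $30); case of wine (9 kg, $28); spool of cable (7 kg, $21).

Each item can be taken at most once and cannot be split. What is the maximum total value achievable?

$69

Check high-value combinations within 18 kg:
- bale of cotton+carton of books: weight 11+6=17, value 30+39=69
- carton of books+sack of grain: weight 6+12=18, value 39+30=69
- carton of books+case of wine: weight 6+9=15, value 39+28=67
- carton of books+spool of cable: weight 6+7=13, value 39+21=60
- bale of cotton+spool of cable: weight 11+7=18, value 30+21=51
Best: $69.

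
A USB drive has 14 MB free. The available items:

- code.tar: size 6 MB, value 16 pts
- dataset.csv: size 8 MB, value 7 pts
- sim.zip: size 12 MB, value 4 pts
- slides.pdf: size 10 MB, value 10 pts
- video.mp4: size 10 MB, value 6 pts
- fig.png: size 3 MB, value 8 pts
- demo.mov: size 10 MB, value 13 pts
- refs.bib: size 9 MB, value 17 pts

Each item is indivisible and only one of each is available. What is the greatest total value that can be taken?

25 pts

Check high-value combinations within 14 MB:
- fig.png+refs.bib: size 3+9=12, value 8+17=25
- code.tar+fig.png: size 6+3=9, value 16+8=24
- code.tar+dataset.csv: size 6+8=14, value 16+7=23
Best: 25 pts.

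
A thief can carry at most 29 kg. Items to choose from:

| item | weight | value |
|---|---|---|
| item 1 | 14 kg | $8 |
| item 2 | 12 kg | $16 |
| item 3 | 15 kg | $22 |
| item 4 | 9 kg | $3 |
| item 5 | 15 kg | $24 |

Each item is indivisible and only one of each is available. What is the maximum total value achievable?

Check high-value combinations within 29 kg:
- item 2+item 5: weight 12+15=27, value 16+24=40
- item 2+item 3: weight 12+15=27, value 16+22=38
- item 1+item 5: weight 14+15=29, value 8+24=32
- item 1+item 3: weight 14+15=29, value 8+22=30
Best: $40.

$40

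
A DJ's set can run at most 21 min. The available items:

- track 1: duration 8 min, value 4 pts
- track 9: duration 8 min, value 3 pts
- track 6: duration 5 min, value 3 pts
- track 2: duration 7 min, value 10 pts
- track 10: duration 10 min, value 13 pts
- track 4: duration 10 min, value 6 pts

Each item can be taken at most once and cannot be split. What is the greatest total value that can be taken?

23 pts

Check high-value combinations within 21 min:
- track 2+track 10: duration 7+10=17, value 10+13=23
- track 10+track 4: duration 10+10=20, value 13+6=19
- track 1+track 10: duration 8+10=18, value 4+13=17
- track 1+track 6+track 2: duration 8+5+7=20, value 4+3+10=17
Best: 23 pts.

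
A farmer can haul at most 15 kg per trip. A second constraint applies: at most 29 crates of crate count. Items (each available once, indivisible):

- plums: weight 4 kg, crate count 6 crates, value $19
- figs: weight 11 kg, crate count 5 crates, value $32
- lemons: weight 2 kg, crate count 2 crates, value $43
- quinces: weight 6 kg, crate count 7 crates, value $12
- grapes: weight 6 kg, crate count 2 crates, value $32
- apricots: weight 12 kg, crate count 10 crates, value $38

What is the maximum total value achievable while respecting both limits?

Feasible sets respecting both limits:
- plums+lemons+grapes: weight 12, crate count 10, value 94
- lemons+quinces+grapes: weight 14, crate count 11, value 87
- lemons+apricots: weight 14, crate count 12, value 81
- figs+lemons: weight 13, crate count 7, value 75
Best: $94.

$94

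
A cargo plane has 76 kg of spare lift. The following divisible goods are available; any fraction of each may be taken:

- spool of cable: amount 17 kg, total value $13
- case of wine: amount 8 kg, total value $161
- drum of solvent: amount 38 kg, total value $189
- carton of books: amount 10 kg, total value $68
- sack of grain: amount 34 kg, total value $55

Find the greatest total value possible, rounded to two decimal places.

450.35

Take in order of value per unit:
- case of wine (161/8 per unit): all 8 → value 161, running total 161.00
- carton of books (68/10 per unit): all 10 → value 68, running total 229.00
- drum of solvent (189/38 per unit): all 38 → value 189, running total 418.00
- sack of grain (55/34 per unit): 20 of 34 → value 20×55/34 = 32.3529, running total 450.35
Total 450.35.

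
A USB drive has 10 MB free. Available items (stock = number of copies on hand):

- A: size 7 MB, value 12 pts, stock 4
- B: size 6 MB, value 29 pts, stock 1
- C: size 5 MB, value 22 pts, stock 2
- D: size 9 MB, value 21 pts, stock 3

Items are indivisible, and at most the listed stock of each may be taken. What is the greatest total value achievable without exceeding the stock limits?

44 pts

Top feasible selections:
- 2×C: size 10, value 44
- 1×B: size 6, value 29
Best: 44 pts.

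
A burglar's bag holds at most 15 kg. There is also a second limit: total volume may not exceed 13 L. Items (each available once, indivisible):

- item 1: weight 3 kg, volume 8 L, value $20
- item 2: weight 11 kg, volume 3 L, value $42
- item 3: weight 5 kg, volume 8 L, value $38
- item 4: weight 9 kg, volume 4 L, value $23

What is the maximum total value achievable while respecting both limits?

Feasible sets respecting both limits:
- item 1+item 2: weight 14, volume 11, value 62
- item 3+item 4: weight 14, volume 12, value 61
- item 1+item 4: weight 12, volume 12, value 43
- item 2: weight 11, volume 3, value 42
Best: $62.

$62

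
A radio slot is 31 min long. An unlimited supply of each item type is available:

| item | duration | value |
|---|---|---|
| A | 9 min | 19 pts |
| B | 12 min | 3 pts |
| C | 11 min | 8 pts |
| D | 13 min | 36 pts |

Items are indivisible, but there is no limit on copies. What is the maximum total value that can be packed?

Best value-per-unit is D at 36/13; filling with it alone gives 2×36 = 72.
Optimal mix: 2×A + 1×D → duration 31, value 74.

74 pts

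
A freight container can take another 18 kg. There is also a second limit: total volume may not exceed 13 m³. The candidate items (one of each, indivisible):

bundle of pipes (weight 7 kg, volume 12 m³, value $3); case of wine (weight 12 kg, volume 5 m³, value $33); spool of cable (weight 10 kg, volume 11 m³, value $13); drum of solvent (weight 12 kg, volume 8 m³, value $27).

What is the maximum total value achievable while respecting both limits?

Feasible sets respecting both limits:
- case of wine: weight 12, volume 5, value 33
- drum of solvent: weight 12, volume 8, value 27
- spool of cable: weight 10, volume 11, value 13
Best: $33.

$33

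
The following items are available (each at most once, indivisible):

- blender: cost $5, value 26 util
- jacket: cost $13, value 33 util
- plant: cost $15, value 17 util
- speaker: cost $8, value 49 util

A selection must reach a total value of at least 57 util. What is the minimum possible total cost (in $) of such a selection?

Subsets with value ≥ 57, sorted by total cost:
- blender+speaker: cost 13, value 75
- blender+jacket: cost 18, value 59
- jacket+speaker: cost 21, value 82
Minimum cost: 13 $.

13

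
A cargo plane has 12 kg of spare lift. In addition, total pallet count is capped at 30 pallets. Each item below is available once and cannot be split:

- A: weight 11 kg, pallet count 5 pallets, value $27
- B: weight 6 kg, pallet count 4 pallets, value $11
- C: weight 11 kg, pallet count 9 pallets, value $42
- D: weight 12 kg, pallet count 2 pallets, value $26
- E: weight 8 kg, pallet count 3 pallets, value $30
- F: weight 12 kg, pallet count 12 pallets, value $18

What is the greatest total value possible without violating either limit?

Feasible sets respecting both limits:
- C: weight 11, pallet count 9, value 42
- E: weight 8, pallet count 3, value 30
- A: weight 11, pallet count 5, value 27
- D: weight 12, pallet count 2, value 26
Best: $42.

$42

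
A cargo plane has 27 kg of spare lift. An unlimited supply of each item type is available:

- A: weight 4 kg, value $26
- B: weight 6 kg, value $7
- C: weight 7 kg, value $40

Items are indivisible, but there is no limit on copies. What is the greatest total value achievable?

Best value-per-unit is A at 26/4; filling with it alone gives 6×26 = 156.
Optimal mix: 5×A + 1×C → weight 27, value 170.

$170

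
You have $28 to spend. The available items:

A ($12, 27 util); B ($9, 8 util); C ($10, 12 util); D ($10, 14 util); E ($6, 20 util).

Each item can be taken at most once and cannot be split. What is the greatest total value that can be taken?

61 util

Check high-value combinations within $28:
- A+D+E: cost 12+10+6=28, value 27+14+20=61
- A+C+E: cost 12+10+6=28, value 27+12+20=59
- A+B+E: cost 12+9+6=27, value 27+8+20=55
- A+E: cost 12+6=18, value 27+20=47
Best: 61 util.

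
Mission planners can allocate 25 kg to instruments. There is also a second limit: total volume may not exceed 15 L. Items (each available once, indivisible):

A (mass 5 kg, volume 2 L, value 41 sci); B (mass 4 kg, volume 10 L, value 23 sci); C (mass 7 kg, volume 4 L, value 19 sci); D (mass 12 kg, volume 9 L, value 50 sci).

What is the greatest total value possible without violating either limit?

Feasible sets respecting both limits:
- A+C+D: mass 24, volume 15, value 110
- A+D: mass 17, volume 11, value 91
- C+D: mass 19, volume 13, value 69
- A+B: mass 9, volume 12, value 64
Best: 110 sci.

110 sci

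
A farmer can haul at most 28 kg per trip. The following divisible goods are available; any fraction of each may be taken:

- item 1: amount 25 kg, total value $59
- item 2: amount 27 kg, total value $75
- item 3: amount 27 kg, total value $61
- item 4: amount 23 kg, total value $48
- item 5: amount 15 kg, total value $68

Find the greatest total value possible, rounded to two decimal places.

Take in order of value per unit:
- item 5 (68/15 per unit): all 15 → value 68, running total 68.00
- item 2 (75/27 per unit): 13 of 27 → value 13×75/27 = 36.1111, running total 104.11
Total 104.11.

104.11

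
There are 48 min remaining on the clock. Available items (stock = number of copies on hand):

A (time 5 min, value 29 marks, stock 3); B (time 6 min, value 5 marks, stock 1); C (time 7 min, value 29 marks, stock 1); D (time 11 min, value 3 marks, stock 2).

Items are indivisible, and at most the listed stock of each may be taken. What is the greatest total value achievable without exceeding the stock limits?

Best selections within time 48 and stock limits:
- 3×A + 1×B + 1×C + 1×D: time 39, value 124
- 3×A + 1×C + 2×D: time 44, value 122
Best: 124 marks.

124 marks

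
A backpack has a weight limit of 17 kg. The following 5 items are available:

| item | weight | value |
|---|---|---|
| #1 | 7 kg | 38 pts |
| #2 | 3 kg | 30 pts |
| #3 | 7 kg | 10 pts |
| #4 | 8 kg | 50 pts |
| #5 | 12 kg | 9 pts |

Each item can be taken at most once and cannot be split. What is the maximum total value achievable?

Check high-value combinations within 17 kg:
- #1+#4: weight 7+8=15, value 38+50=88
- #2+#4: weight 3+8=11, value 30+50=80
- #1+#2+#3: weight 7+3+7=17, value 38+30+10=78
- #1+#2: weight 7+3=10, value 38+30=68
Best: 88 pts.

88 pts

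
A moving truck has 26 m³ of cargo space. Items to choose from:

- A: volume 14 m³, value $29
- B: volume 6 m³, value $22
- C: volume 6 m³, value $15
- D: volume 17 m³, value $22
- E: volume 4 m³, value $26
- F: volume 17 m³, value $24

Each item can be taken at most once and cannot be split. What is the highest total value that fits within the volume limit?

Check high-value combinations within 26 m³:
- A+B+E: volume 14+6+4=24, value 29+22+26=77
- A+C+E: volume 14+6+4=24, value 29+15+26=70
- A+B+C: volume 14+6+6=26, value 29+22+15=66
- B+C+E: volume 6+6+4=16, value 22+15+26=63
- A+E: volume 14+4=18, value 29+26=55
Best: $77.

$77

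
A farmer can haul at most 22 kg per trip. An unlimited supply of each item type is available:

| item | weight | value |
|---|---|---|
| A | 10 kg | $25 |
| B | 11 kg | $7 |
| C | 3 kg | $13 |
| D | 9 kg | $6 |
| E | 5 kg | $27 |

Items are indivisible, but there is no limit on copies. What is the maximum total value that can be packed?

Best value-per-unit is E at 27/5, and filling with it alone uses weight 4×5=20. No mix of the others beats 4×27 = 108.

$108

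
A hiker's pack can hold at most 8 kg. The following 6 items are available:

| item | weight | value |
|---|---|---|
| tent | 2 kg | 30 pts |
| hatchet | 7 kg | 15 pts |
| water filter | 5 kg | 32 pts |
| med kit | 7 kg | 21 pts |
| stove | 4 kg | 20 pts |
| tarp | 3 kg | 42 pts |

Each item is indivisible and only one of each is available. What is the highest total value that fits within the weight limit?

Check high-value combinations within 8 kg:
- water filter+tarp: weight 5+3=8, value 32+42=74
- tent+tarp: weight 2+3=5, value 30+42=72
- tent+water filter: weight 2+5=7, value 30+32=62
Best: 74 pts.

74 pts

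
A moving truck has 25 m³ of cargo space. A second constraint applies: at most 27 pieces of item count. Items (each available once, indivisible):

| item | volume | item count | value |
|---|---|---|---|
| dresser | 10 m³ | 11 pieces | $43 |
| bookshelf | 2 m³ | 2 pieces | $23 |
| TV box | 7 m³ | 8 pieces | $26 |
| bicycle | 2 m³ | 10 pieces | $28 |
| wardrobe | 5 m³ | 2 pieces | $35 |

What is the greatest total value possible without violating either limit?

$129

Feasible sets respecting both limits:
- dresser+bookshelf+bicycle+wardrobe: volume 19, item count 25, value 129
- dresser+bookshelf+TV box+wardrobe: volume 24, item count 23, value 127
- bookshelf+TV box+bicycle+wardrobe: volume 16, item count 22, value 112
Best: $129.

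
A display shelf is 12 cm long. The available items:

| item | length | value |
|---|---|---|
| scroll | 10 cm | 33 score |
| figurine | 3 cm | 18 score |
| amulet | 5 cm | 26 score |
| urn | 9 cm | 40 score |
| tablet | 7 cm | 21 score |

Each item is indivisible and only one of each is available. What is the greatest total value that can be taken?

58 score

Check high-value combinations within 12 cm:
- figurine+urn: length 3+9=12, value 18+40=58
- amulet+tablet: length 5+7=12, value 26+21=47
- figurine+amulet: length 3+5=8, value 18+26=44
- urn: length 9, value 40
- figurine+tablet: length 3+7=10, value 18+21=39
Best: 58 score.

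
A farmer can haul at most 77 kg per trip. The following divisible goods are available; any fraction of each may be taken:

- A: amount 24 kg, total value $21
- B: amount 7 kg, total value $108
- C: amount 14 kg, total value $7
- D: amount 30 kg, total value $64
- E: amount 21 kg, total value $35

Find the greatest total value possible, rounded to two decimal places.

223.63

Take in order of value per unit:
- B (108/7 per unit): all 7 → value 108, running total 108.00
- D (64/30 per unit): all 30 → value 64, running total 172.00
- E (35/21 per unit): all 21 → value 35, running total 207.00
- A (21/24 per unit): 19 of 24 → value 19×21/24 = 16.6250, running total 223.63
Total 223.63.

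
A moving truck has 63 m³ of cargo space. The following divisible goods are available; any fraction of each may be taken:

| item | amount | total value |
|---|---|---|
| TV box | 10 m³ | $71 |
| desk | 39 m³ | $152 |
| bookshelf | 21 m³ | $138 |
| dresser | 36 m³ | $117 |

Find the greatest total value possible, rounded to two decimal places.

Take in order of value per unit:
- TV box (71/10 per unit): all 10 → value 71, running total 71.00
- bookshelf (138/21 per unit): all 21 → value 138, running total 209.00
- desk (152/39 per unit): 32 of 39 → value 32×152/39 = 124.7179, running total 333.72
Total 333.72.

333.72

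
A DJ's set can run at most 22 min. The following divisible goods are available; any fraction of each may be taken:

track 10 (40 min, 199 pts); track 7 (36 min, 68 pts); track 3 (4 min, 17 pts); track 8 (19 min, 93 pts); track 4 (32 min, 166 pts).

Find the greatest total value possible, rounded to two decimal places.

114.13

Take in order of value per unit:
- track 4 (166/32 per unit): 22 of 32 → value 22×166/32 = 114.1250, running total 114.13
Total 114.13.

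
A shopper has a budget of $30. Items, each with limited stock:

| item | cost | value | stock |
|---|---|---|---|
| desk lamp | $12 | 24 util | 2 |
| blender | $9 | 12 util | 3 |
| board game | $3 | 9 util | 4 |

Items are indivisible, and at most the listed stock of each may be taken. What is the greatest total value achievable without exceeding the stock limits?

Best selections within cost 30 and stock limits:
- 2×desk lamp + 2×board game: cost 30, value 66
- 1×desk lamp + 1×blender + 3×board game: cost 30, value 63
Best: 66 util.

66 util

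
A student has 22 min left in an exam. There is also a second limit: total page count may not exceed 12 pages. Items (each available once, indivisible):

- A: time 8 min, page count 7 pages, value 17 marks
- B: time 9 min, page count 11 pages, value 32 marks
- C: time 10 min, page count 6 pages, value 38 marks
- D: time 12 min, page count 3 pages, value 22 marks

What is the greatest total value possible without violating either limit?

60 marks

Feasible sets respecting both limits:
- C+D: time 22, page count 9, value 60
- A+D: time 20, page count 10, value 39
- C: time 10, page count 6, value 38
Best: 60 marks.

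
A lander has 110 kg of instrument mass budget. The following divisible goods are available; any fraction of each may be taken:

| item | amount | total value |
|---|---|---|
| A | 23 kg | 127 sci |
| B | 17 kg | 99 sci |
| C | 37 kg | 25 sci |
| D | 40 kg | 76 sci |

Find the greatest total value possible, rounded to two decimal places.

322.27

Take in order of value per unit:
- B (99/17 per unit): all 17 → value 99, running total 99.00
- A (127/23 per unit): all 23 → value 127, running total 226.00
- D (76/40 per unit): all 40 → value 76, running total 302.00
- C (25/37 per unit): 30 of 37 → value 30×25/37 = 20.2703, running total 322.27
Total 322.27.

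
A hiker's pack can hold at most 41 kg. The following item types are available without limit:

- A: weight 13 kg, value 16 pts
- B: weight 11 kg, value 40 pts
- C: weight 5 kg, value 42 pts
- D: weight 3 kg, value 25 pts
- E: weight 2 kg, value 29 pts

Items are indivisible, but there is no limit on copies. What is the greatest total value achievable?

Best value-per-unit is E at 29/2, and filling with it alone uses weight 20×2=40. No mix of the others beats 20×29 = 580.

580 pts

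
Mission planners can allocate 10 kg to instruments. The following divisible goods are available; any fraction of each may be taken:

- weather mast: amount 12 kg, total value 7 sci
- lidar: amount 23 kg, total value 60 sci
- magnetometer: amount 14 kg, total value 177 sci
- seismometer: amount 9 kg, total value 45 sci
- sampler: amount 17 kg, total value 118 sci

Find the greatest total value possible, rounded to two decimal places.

126.43

Take in order of value per unit:
- magnetometer (177/14 per unit): 10 of 14 → value 10×177/14 = 126.4286, running total 126.43
Total 126.43.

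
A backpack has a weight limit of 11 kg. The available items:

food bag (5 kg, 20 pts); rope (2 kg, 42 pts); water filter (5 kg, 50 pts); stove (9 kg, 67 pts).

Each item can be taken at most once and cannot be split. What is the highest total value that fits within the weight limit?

Check high-value combinations within 11 kg:
- rope+stove: weight 2+9=11, value 42+67=109
- rope+water filter: weight 2+5=7, value 42+50=92
- food bag+water filter: weight 5+5=10, value 20+50=70
- stove: weight 9, value 67
- food bag+rope: weight 5+2=7, value 20+42=62
Best: 109 pts.

109 pts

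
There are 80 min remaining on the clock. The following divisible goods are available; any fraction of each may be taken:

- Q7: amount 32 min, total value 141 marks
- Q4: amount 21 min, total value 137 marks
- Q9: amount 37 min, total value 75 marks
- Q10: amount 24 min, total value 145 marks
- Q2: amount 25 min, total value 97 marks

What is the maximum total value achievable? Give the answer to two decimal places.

Take in order of value per unit:
- Q4 (137/21 per unit): all 21 → value 137, running total 137.00
- Q10 (145/24 per unit): all 24 → value 145, running total 282.00
- Q7 (141/32 per unit): all 32 → value 141, running total 423.00
- Q2 (97/25 per unit): 3 of 25 → value 3×97/25 = 11.6400, running total 434.64
Total 434.64.

434.64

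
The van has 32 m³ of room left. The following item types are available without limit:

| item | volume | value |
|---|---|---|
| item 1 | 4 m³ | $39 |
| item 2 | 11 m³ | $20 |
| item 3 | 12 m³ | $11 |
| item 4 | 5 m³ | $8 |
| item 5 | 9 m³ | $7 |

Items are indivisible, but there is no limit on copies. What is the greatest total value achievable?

Best value-per-unit is item 1 at 39/4, and filling with it alone uses volume 8×4=32. No mix of the others beats 8×39 = 312.

$312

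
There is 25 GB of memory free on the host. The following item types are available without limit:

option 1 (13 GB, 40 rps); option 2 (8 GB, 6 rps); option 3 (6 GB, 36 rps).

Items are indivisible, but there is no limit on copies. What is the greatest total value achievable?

144 rps

Best value-per-unit is option 3 at 36/6, and filling with it alone uses memory 4×6=24. No mix of the others beats 4×36 = 144.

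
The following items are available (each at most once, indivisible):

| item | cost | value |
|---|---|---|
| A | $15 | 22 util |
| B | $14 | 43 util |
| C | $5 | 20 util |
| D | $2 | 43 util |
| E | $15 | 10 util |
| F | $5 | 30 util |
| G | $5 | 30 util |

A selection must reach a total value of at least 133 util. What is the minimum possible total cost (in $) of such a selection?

26

Subsets with value ≥ 133, sorted by total cost:
- B+D+F+G: cost 26, value 146
- B+C+D+F: cost 26, value 136
- B+C+D+G: cost 26, value 136
- B+C+D+F+G: cost 31, value 166
Minimum cost: 26 $.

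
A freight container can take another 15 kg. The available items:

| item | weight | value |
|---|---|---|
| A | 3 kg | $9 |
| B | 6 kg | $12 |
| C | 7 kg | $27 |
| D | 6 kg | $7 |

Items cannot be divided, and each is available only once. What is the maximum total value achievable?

$39

This is a 0/1 knapsack; check combinations near the capacity.
- B+C: weight 6+7=13, value 12+27=39
- A+C: weight 3+7=10, value 9+27=36
- C+D: weight 7+6=13, value 27+7=34
- A+B+D: weight 3+6+6=15, value 9+12+7=28
- C: weight 7, value 27
Best: $39.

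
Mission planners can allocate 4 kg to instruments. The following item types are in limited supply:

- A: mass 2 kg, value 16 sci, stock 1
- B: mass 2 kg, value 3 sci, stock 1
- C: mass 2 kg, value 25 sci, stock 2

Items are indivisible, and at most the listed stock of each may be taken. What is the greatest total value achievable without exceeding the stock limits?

50 sci

Best selections within mass 4 and stock limits:
- 2×C: mass 4, value 50
- 1×A + 1×C: mass 4, value 41
Best: 50 sci.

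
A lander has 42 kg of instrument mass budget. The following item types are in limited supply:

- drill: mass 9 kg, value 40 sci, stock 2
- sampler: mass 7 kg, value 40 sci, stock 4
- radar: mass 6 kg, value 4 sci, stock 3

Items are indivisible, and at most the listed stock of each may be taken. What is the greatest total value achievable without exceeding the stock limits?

Best selections within mass 42 and stock limits:
- 1×drill + 4×sampler: mass 37, value 200
- 2×drill + 3×sampler: mass 39, value 200
Best: 200 sci.

200 sci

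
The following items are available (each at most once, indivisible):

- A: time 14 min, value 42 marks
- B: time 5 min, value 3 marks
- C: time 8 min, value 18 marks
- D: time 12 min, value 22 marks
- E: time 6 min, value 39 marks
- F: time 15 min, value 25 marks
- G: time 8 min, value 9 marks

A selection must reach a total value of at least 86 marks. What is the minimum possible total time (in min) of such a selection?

28

Subsets with value ≥ 86, sorted by total time:
- A+C+E: time 28, value 99
- A+E+G: time 28, value 90
- A+D+E: time 32, value 103
- A+B+C+E: time 33, value 102
Minimum time: 28 min.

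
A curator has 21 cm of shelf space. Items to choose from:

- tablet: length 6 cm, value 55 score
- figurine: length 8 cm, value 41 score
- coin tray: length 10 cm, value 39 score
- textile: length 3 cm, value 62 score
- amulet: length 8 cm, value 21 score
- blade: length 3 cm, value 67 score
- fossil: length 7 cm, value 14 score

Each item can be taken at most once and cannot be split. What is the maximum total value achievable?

225 score

Check high-value combinations within 21 cm:
- tablet+figurine+textile+blade: length 6+8+3+3=20, value 55+41+62+67=225
- tablet+textile+amulet+blade: length 6+3+8+3=20, value 55+62+21+67=205
- tablet+textile+blade+fossil: length 6+3+3+7=19, value 55+62+67+14=198
- tablet+textile+blade: length 6+3+3=12, value 55+62+67=184
Best: 225 score.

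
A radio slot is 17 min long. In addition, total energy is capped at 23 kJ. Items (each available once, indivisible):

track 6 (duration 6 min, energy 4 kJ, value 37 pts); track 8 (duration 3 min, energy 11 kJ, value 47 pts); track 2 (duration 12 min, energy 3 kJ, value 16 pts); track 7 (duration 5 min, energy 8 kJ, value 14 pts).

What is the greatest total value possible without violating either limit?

Feasible sets respecting both limits:
- track 6+track 8+track 7: duration 14, energy 23, value 98
- track 6+track 8: duration 9, energy 15, value 84
- track 8+track 2: duration 15, energy 14, value 63
Best: 98 pts.

98 pts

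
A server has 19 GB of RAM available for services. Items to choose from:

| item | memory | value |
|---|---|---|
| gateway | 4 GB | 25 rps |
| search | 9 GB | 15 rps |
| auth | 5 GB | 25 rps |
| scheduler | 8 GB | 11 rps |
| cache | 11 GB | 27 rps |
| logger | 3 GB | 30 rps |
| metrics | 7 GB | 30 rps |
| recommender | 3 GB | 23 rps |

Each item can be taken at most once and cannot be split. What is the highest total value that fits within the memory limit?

110 rps

Check high-value combinations within 19 GB:
- gateway+auth+logger+metrics: memory 4+5+3+7=19, value 25+25+30+30=110
- gateway+logger+metrics+recommender: memory 4+3+7+3=17, value 25+30+30+23=108
- auth+logger+metrics+recommender: memory 5+3+7+3=18, value 25+30+30+23=108
- gateway+auth+logger+recommender: memory 4+5+3+3=15, value 25+25+30+23=103
Best: 110 rps.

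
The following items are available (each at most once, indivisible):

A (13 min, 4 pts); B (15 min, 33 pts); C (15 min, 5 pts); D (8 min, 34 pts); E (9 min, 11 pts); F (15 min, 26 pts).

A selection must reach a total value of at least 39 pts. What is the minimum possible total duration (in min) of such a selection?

17

Subsets with value ≥ 39, sorted by total duration:
- D+E: duration 17, value 45
- B+D: duration 23, value 67
- D+F: duration 23, value 60
Minimum duration: 17 min.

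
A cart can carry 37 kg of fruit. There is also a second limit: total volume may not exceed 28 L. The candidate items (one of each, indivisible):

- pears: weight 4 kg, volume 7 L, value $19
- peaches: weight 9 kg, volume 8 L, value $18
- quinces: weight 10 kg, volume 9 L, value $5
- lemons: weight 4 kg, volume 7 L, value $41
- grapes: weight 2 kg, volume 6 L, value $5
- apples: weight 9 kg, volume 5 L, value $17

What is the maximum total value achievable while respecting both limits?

Feasible sets respecting both limits:
- pears+peaches+lemons+apples: weight 26, volume 27, value 95
- pears+peaches+lemons+grapes: weight 19, volume 28, value 83
- pears+quinces+lemons+apples: weight 27, volume 28, value 82
- pears+lemons+grapes+apples: weight 19, volume 25, value 82
Best: $95.

$95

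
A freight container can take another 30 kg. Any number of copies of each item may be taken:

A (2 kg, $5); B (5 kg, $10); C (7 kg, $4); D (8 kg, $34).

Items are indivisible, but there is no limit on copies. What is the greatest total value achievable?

$117

Best value-per-unit is D at 34/8; filling with it alone gives 3×34 = 102.
Optimal mix: 3×A + 3×D → weight 30, value 117.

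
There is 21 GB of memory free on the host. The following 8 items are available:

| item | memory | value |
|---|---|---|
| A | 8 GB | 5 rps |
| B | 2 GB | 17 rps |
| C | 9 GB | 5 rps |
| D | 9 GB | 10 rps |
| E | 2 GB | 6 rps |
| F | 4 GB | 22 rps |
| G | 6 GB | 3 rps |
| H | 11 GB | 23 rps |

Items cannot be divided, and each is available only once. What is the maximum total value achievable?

68 rps

Check high-value combinations within 21 GB:
- B+E+F+H: memory 2+2+4+11=19, value 17+6+22+23=68
- B+F+H: memory 2+4+11=17, value 17+22+23=62
- B+D+E+F: memory 2+9+2+4=17, value 17+10+6+22=55
Best: 68 rps.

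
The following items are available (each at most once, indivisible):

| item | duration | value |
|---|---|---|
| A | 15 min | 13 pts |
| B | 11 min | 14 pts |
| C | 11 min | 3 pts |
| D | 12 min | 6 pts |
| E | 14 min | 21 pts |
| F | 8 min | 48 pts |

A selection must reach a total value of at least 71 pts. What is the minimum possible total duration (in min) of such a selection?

33

Subsets with value ≥ 71, sorted by total duration:
- B+E+F: duration 33, value 83
- C+E+F: duration 33, value 72
- A+B+F: duration 34, value 75
- D+E+F: duration 34, value 75
Minimum duration: 33 min.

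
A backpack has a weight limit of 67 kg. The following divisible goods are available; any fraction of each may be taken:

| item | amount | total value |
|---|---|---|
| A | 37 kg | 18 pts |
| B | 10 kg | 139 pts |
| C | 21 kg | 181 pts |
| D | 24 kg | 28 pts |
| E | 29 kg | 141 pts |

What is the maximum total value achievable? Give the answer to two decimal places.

Take in order of value per unit:
- B (139/10 per unit): all 10 → value 139, running total 139.00
- C (181/21 per unit): all 21 → value 181, running total 320.00
- E (141/29 per unit): all 29 → value 141, running total 461.00
- D (28/24 per unit): 7 of 24 → value 7×28/24 = 8.1667, running total 469.17
Total 469.17.

469.17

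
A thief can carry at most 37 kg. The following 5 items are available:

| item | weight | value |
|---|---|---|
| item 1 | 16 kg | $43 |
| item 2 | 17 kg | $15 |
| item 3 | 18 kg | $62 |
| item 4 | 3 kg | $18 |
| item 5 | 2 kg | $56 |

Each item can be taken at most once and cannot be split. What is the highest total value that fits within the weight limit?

$161

This is a 0/1 knapsack; check combinations near the capacity.
- item 1+item 3+item 5: weight 16+18+2=36, value 43+62+56=161
- item 3+item 4+item 5: weight 18+3+2=23, value 62+18+56=136
- item 2+item 3+item 5: weight 17+18+2=37, value 15+62+56=133
Best: $161.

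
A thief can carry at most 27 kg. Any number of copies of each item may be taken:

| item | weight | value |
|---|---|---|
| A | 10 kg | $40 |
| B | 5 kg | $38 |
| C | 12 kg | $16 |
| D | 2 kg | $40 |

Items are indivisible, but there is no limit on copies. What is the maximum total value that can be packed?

Best value-per-unit is D at 40/2, and filling with it alone uses weight 13×2=26. No mix of the others beats 13×40 = 520.

$520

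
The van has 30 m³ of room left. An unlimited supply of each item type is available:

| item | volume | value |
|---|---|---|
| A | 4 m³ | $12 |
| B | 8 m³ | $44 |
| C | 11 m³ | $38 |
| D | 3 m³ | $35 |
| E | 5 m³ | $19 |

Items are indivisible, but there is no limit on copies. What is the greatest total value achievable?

$350

Best value-per-unit is D at 35/3, and filling with it alone uses volume 10×3=30. No mix of the others beats 10×35 = 350.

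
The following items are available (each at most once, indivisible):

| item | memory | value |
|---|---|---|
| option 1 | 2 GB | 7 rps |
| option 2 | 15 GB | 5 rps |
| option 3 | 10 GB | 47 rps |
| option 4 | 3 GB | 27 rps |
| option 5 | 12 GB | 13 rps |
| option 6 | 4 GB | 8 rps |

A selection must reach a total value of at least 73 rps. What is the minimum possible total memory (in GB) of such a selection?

Subsets with value ≥ 73, sorted by total memory:
- option 3+option 4: memory 13, value 74
- option 1+option 3+option 4: memory 15, value 81
- option 3+option 4+option 6: memory 17, value 82
Minimum memory: 13 GB.

13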